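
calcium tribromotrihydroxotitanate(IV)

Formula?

Ligands: 3 bromo (Br, -1), 3 hydroxo (OH, -1). Ligand charge sum = -6.
Charge balance with calcium (+2) requires 1 complex ion per 1 calcium.

Ca[TiBr3(OH)3]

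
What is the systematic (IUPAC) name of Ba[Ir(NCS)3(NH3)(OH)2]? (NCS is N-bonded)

barium amminedihydroxotriisothiocyanatoiridate(III)

The 1 barium counter-ion carries a total charge of +2, so each complex ion is 2−.
Ligand charges: 1×ammine (neutral), 2×hydroxo (-1 each), 3×isothiocyanato (-1 each); total -5. So Ir + (-5) = 2−, giving Ir = +3.
The complex ion is anionic, so iridium takes the -ate form iridate(III).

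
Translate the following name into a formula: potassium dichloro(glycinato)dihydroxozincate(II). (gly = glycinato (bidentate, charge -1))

K3[ZnCl2(gly)(OH)2]

Ligands: 2 hydroxo (OH, -1), 2 chloro (Cl, -1), 1 glycinato (gly, -1). Ligand charge sum = -5.
Charge balance with potassium (+1) requires 1 complex ion per 3 potassium.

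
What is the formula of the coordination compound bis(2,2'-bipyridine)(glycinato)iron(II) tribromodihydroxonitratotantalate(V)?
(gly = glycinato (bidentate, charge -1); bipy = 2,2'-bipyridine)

[Fe(bipy)2(gly)][TaBr3(NO3)(OH)2]

Cation [Fe…]: ligand charges -1, Fe(II) ⇒ ion charge 1+.
Anion [Ta…]: ligand charges -6, Ta(V) ⇒ ion charge 1−.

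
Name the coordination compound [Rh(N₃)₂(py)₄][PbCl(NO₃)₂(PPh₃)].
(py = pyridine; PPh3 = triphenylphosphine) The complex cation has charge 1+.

diazidotetrakis(pyridine)rhodium(III) chlorodinitrato(triphenylphosphine)plumbate(II)

The complex cation is given as 1+; its ligand charges sum to -2, so Rh = +3.
A 1:1 salt means the anion carries the equal and opposite charge, 1−.
Anion: ligand charges sum to -3; for the ion to be 1−, Pb = +2.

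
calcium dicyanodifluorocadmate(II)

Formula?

Ca[Cd(CN)2F2]

Ligands: 2 cyano (CN, -1), 2 fluoro (F, -1). Ligand charge sum = -4.
With Cd in oxidation state +2, the complex ion is [Cd...]^2−.
Charge balance with calcium (+2) requires 1 complex ion per 1 calcium.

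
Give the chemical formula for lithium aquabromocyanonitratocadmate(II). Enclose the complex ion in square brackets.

Li[CdBr(CN)(H2O)(NO3)]

Ligands: 1 aqua (H2O, neutral), 1 bromo (Br, -1), 1 cyano (CN, -1), 1 nitrato (NO3, -1). Ligand charge sum = -3.
With Cd in oxidation state +2, the complex ion is [Cd...]^1−.
Charge balance with lithium (+1) requires 1 complex ion per 1 lithium.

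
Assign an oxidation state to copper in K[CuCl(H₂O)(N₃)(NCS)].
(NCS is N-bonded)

+2

1 potassium outside the brackets (+1 each) → the complex ion is 1−.
Ligand charges: 1×H2O neutral; 1×Cl = -1; 1×N3 = -1; 1×NCS = -1; sum -3.
Cu + (-3) = 1− ⇒ Cu is +2.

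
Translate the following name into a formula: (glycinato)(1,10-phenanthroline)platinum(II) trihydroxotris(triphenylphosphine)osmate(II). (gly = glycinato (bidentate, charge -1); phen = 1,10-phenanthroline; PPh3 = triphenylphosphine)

[Pt(gly)(phen)][Os(OH)3(PPh3)3]

Cation [Pt…]: ligand charges -1, Pt(II) ⇒ ion charge 1+.
Anion [Os…]: ligand charges -3, Os(II) ⇒ ion charge 1−.
One 1+ cation balances one 1− anion.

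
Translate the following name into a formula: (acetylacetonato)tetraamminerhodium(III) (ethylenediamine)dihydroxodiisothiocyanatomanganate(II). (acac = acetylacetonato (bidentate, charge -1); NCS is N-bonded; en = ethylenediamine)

[Rh(acac)(NH3)4][Mn(en)(NCS)2(OH)2]

Cation [Rh…]: ligand charges -1, Rh(III) ⇒ ion charge 2+.
Anion [Mn…]: ligand charges -4, Mn(II) ⇒ ion charge 2−.
One 2+ cation balances one 2− anion.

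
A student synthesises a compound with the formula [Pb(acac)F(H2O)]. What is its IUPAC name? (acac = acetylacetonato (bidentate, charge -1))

There is no counter-ion, so the complex is neutral overall.
Ligand charges: 1×fluoro (-1 each), 1×aqua (neutral), 1×acetylacetonato (-1 each); total -2. So Pb + (-2) = 0, giving Pb = +2.
Ligands are named alphabetically: acetylacetonato before aqua before fluoro.

(acetylacetonato)aquafluorolead(II)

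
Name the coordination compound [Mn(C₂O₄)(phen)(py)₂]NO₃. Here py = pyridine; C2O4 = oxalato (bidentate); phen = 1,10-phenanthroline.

The 1 nitrate counter-ion carries a total charge of -1, so each complex ion is 1+.
Ligand charges: 2×pyridine (neutral), 1×oxalato (-2 each), 1×1,10-phenanthroline (neutral); total -2. So Mn + (-2) = 1+, giving Mn = +3.
Ligands are named alphabetically: oxalato before phenanthroline before pyridine.

oxalato(1,10-phenanthroline)bis(pyridine)manganese(III) nitrate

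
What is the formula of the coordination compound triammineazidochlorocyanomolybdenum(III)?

Ligands: 1 chloro (Cl, -1), 1 azido (N3, -1), 3 ammine (NH3, neutral), 1 cyano (CN, -1). Ligand charge sum = -3.
With Mo in oxidation state +3, the complex ion is [Mo...].

[MoCl(CN)(N3)(NH3)3]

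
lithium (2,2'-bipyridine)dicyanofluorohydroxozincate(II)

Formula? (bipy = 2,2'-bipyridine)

Ligands: 1 fluoro (F, -1), 1 hydroxo (OH, -1), 1 2,2'-bipyridine (bipy, neutral), 2 cyano (CN, -1). Ligand charge sum = -4.
With Zn in oxidation state +2, the complex ion is [Zn...]^2−.
Charge balance with lithium (+1) requires 1 complex ion per 2 lithium.

Li2[Zn(bipy)(CN)2F(OH)]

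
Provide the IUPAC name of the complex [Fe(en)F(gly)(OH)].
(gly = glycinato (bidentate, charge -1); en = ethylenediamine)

There is no counter-ion, so the complex is neutral overall.
Ligand charges: 1×glycinato (-1 each), 1×hydroxo (-1 each), 1×fluoro (-1 each), 1×ethylenediamine (neutral); total -3. So Fe + (-3) = 0, giving Fe = +3.
Ligands are named alphabetically: ethylenediamine before fluoro before glycinato before hydroxo.

(ethylenediamine)fluoro(glycinato)hydroxoiron(III)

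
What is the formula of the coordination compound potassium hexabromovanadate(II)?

K4[VBr6]

Ligands: 6 bromo (Br, -1). Ligand charge sum = -6.
Charge balance with potassium (+1) requires 1 complex ion per 4 potassium.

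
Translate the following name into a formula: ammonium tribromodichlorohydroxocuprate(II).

Ligands: 3 bromo (Br, -1), 2 chloro (Cl, -1), 1 hydroxo (OH, -1). Ligand charge sum = -6.
Charge balance with ammonium (+1) requires 1 complex ion per 4 ammonium.

(NH4)4[CuBr3Cl2(OH)]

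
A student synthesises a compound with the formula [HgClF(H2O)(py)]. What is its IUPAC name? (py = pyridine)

aquachlorofluoro(pyridine)mercury(II)

There is no counter-ion, so the complex is neutral overall.
Ligand charges: 1×aqua (neutral), 1×chloro (-1 each), 1×pyridine (neutral), 1×fluoro (-1 each); total -2. So Hg + (-2) = 0, giving Hg = +2.
Ligands are named alphabetically: aqua before chloro before fluoro before pyridine.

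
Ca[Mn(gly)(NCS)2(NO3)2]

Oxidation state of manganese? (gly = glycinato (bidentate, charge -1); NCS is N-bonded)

+3

1 calcium outside the brackets (+2 each) → the complex ion is 2−.
Ligand charges: 1×gly = -1; 2×NCS = -2; 2×NO3 = -2; sum -5.
Mn + (-5) = 2− ⇒ Mn is +3.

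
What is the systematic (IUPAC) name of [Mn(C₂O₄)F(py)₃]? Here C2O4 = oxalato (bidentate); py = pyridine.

There is no counter-ion, so the complex is neutral overall.
Ligand charges: 1×oxalato (-2 each), 1×fluoro (-1 each), 3×pyridine (neutral); total -3. So Mn + (-3) = 0, giving Mn = +3.
Ligands are named alphabetically: fluoro before oxalato before pyridine.

fluorooxalatotris(pyridine)manganese(III)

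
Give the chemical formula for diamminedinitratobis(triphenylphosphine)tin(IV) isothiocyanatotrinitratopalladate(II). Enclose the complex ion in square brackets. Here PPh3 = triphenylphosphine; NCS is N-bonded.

[Sn(NH3)2(NO3)2(PPh3)2][Pd(NCS)(NO3)3]

Cation [Sn…]: ligand charges -2, Sn(IV) ⇒ ion charge 2+.
Anion [Pd…]: ligand charges -4, Pd(II) ⇒ ion charge 2−.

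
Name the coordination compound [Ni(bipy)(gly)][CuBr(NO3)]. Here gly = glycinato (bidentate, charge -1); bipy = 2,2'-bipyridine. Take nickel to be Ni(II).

(2,2'-bipyridine)(glycinato)nickel(II) bromonitratocuprate(I)

Both ions are complex: the cation is named first with the plain metal name, the anion second with the -ate form; each ion's ligands are alphabetised independently.
Ni is given as +2; the cation's ligand charges sum to -1, so the complex cation is 1+.
A 1:1 salt means the anion carries the equal and opposite charge, 1−.
Anion: ligand charges sum to -2; for the ion to be 1−, Cu = +1.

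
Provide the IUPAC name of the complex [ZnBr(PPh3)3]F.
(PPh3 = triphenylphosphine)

The 1 fluoride counter-ion carries a total charge of -1, so each complex ion is 1+.
Ligand charges: 3×triphenylphosphine (neutral), 1×bromo (-1 each); total -1. So Zn + (-1) = 1+, giving Zn = +2.
Ligands are named alphabetically: bromo before triphenylphosphine.

bromotris(triphenylphosphine)zinc(II) fluoride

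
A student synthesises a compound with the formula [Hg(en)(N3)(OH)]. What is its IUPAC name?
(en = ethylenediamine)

azido(ethylenediamine)hydroxomercury(II)

There is no counter-ion, so the complex is neutral overall.
Ligand charges: 1×hydroxo (-1 each), 1×ethylenediamine (neutral), 1×azido (-1 each); total -2. So Hg + (-2) = 0, giving Hg = +2.
Ligands are named alphabetically: azido before ethylenediamine before hydroxo.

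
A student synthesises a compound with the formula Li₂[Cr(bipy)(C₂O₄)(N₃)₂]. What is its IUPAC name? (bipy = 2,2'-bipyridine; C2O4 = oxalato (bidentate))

lithium diazido(2,2'-bipyridine)oxalatochromate(II)

The 2 lithium counter-ions carry a total charge of +2, so each complex ion is 2−.
Ligand charges: 2×azido (-1 each), 1×2,2'-bipyridine (neutral), 1×oxalato (-2 each); total -4. So Cr + (-4) = 2−, giving Cr = +2.
Ligands are named alphabetically: azido before bipyridine before oxalato.
The complex ion is anionic, so chromium takes the -ate form chromate(II).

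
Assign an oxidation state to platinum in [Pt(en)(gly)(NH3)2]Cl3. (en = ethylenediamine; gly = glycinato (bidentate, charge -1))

+4

3 chloride outside the brackets (-1 each) → the complex ion is 3+.
Ligand charges: 1×en neutral; 2×NH3 neutral; 1×gly = -1; sum -1.
Pt + (-1) = 3+ ⇒ Pt is +4.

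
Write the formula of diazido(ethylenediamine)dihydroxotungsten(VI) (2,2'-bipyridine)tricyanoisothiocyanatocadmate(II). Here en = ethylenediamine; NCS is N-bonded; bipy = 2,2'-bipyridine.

[W(en)(N3)2(OH)2][Cd(bipy)(CN)3(NCS)]

Cation [W…]: ligand charges -4, W(VI) ⇒ ion charge 2+.
Anion [Cd…]: ligand charges -4, Cd(II) ⇒ ion charge 2−.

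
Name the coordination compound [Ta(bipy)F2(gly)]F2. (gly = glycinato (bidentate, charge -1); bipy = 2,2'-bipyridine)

(2,2'-bipyridine)difluoro(glycinato)tantalum(V) fluoride

The 2 fluoride counter-ions carry a total charge of -2, so each complex ion is 2+.
Ligand charges: 1×glycinato (-1 each), 2×fluoro (-1 each), 1×2,2'-bipyridine (neutral); total -3. So Ta + (-3) = 2+, giving Ta = +5.
Ligands are named alphabetically: bipyridine before fluoro before glycinato.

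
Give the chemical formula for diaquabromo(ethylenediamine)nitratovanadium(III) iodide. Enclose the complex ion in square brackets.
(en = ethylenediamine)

[VBr(en)(H2O)2(NO3)]I

Ligands: 1 nitrato (NO3, -1), 2 aqua (H2O, neutral), 1 ethylenediamine (en, neutral), 1 bromo (Br, -1). Ligand charge sum = -2.
With V in oxidation state +3, the complex ion is [V...]^1+.
Charge balance with iodide (-1) requires 1 complex ion per 1 iodide.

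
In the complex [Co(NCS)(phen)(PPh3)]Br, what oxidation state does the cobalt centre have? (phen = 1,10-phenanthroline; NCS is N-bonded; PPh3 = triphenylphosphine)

1 bromide outside the brackets (-1 each) → the complex ion is 1+.
Ligand charges: 1×phen neutral; 1×NCS = -1; 1×PPh3 neutral; sum -1.
Co + (-1) = 1+ ⇒ Co is +2.

+2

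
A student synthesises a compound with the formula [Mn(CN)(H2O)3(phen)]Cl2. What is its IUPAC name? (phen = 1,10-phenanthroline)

triaquacyano(1,10-phenanthroline)manganese(III) chloride

The 2 chloride counter-ions carry a total charge of -2, so each complex ion is 2+.
Ligand charges: 3×aqua (neutral), 1×cyano (-1 each), 1×1,10-phenanthroline (neutral); total -1. So Mn + (-1) = 2+, giving Mn = +3.
Ligands are named alphabetically: aqua before cyano before phenanthroline.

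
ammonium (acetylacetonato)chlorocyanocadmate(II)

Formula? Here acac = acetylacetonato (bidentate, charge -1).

Ligands: 1 cyano (CN, -1), 1 acetylacetonato (acac, -1), 1 chloro (Cl, -1). Ligand charge sum = -3.
Charge balance with ammonium (+1) requires 1 complex ion per 1 ammonium.

NH4[Cd(acac)Cl(CN)]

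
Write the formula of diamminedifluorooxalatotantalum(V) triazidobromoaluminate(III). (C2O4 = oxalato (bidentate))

Cation [Ta…]: ligand charges -4, Ta(V) ⇒ ion charge 1+.
Anion [Al…]: ligand charges -4, Al(III) ⇒ ion charge 1−.

[Ta(C2O4)F2(NH3)2][AlBr(N3)3]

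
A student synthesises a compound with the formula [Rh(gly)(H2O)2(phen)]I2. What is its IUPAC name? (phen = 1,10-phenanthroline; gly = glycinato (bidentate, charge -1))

diaqua(glycinato)(1,10-phenanthroline)rhodium(III) iodide

The 2 iodide counter-ions carry a total charge of -2, so each complex ion is 2+.
Ligand charges: 2×aqua (neutral), 1×1,10-phenanthroline (neutral), 1×glycinato (-1 each); total -1. So Rh + (-1) = 2+, giving Rh = +3.
Ligands are named alphabetically: aqua before glycinato before phenanthroline.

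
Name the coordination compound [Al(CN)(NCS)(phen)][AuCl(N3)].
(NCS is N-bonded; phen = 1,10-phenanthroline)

cyanoisothiocyanato(1,10-phenanthroline)aluminium(III) azidochloroaurate(I)

Aluminium is always +3 in its complexes; the cation's ligand charges sum to -2, so the complex cation is 1+.
A 1:1 salt means the anion carries the equal and opposite charge, 1−.
Anion: ligand charges sum to -2; for the ion to be 1−, Au = +1.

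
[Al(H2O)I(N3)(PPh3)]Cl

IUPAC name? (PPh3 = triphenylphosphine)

aquaazidoiodo(triphenylphosphine)aluminium(III) chloride

The 1 chloride counter-ion carries a total charge of -1, so each complex ion is 1+.
Ligand charges: 1×triphenylphosphine (neutral), 1×aqua (neutral), 1×azido (-1 each), 1×iodo (-1 each); total -2. So Al + (-2) = 1+, giving Al = +3.
Ligands are named alphabetically: aqua before azido before iodo before triphenylphosphine.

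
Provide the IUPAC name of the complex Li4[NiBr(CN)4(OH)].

The 4 lithium counter-ions carry a total charge of +4, so each complex ion is 4−.
Ligand charges: 1×bromo (-1 each), 4×cyano (-1 each), 1×hydroxo (-1 each); total -6. So Ni + (-6) = 4−, giving Ni = +2.
The complex ion is anionic, so nickel takes the -ate form nickelate(II).

lithium bromotetracyanohydroxonickelate(II)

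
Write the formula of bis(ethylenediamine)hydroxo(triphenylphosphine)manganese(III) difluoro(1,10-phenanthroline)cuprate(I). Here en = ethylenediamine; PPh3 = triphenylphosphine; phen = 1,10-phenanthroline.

[Mn(en)2(OH)(PPh3)][CuF2(phen)]2

Cation [Mn…]: ligand charges -1, Mn(III) ⇒ ion charge 2+.
Anion [Cu…]: ligand charges -2, Cu(I) ⇒ ion charge 1−.
One 2+ cation requires 2 of the 1− anion.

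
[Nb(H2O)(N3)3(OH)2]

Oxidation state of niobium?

+5

No counter-ion: the bracketed complex is neutral.
Ligand charges: 2×OH = -2; 1×H2O neutral; 3×N3 = -3; sum -5.
Nb + (-5) = 0 ⇒ Nb is +5.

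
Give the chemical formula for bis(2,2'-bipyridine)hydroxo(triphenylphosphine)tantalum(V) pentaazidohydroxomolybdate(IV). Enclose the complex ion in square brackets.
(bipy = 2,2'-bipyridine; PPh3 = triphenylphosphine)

Cation [Ta…]: ligand charges -1, Ta(V) ⇒ ion charge 4+.
Anion [Mo…]: ligand charges -6, Mo(IV) ⇒ ion charge 2−.

[Ta(bipy)2(OH)(PPh3)][Mo(N3)5(OH)]2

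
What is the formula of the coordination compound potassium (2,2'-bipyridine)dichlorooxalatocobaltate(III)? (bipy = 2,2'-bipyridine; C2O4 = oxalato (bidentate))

K[Co(bipy)(C2O4)Cl2]

Ligands: 1 2,2'-bipyridine (bipy, neutral), 1 oxalato (C2O4, -2), 2 chloro (Cl, -1). Ligand charge sum = -4.
Charge balance with potassium (+1) requires 1 complex ion per 1 potassium.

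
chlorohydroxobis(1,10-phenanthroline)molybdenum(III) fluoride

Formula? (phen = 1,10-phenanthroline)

Ligands: 1 hydroxo (OH, -1), 2 1,10-phenanthroline (phen, neutral), 1 chloro (Cl, -1). Ligand charge sum = -2.
With Mo in oxidation state +3, the complex ion is [Mo...]^1+.
Charge balance with fluoride (-1) requires 1 complex ion per 1 fluoride.

[MoCl(OH)(phen)2]F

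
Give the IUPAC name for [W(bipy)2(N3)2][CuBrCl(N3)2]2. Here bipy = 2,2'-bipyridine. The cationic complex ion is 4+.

diazidobis(2,2'-bipyridine)tungsten(VI) diazidobromochlorocuprate(II)

Both ions are complex: the cation is named first with the plain metal name, the anion second with the -ate form; each ion's ligands are alphabetised independently.
The complex cation is given as 4+; its ligand charges sum to -2, so W = +6.
With 2 anions per cation, each anion must be 4/2 = 2−.
Anion: ligand charges sum to -4; for the ion to be 2−, Cu = +2.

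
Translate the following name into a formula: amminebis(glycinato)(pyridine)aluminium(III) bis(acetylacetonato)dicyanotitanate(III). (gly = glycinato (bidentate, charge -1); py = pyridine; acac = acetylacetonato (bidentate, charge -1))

Cation [Al…]: ligand charges -2, Al(III) ⇒ ion charge 1+.
Anion [Ti…]: ligand charges -4, Ti(III) ⇒ ion charge 1−.
One 1+ cation balances one 1− anion.

[Al(gly)2(NH3)(py)][Ti(acac)2(CN)2]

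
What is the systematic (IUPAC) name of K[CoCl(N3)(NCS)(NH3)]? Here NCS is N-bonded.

The 1 potassium counter-ion carries a total charge of +1, so each complex ion is 1−.
Ligand charges: 1×azido (-1 each), 1×isothiocyanato (-1 each), 1×ammine (neutral), 1×chloro (-1 each); total -3. So Co + (-3) = 1−, giving Co = +2.
Ligands are named alphabetically: ammine before azido before chloro before isothiocyanato.
The complex ion is anionic, so cobalt takes the -ate form cobaltate(II).

potassium ammineazidochloroisothiocyanatocobaltate(II)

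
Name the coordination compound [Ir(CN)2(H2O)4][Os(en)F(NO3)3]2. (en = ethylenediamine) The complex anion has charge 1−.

tetraaquadicyanoiridium(IV) (ethylenediamine)fluorotrinitratoosmate(III)

The complex anion is given as 1−; its ligand charges sum to -4, so Os = +3.
With 2 anions per cation, the cation must be 2×1 = 2+.
Cation: ligand charges sum to -2; for the ion to be 2+, Ir = +4.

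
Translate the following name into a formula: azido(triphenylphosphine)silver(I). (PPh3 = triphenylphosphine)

Ligands: 1 azido (N3, -1), 1 triphenylphosphine (PPh3, neutral). Ligand charge sum = -1.
With Ag in oxidation state +1, the complex ion is [Ag...].

[Ag(N3)(PPh3)]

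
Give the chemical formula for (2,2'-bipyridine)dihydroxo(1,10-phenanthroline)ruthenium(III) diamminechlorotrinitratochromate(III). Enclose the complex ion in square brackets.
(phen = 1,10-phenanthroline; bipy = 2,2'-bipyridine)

Cation [Ru…]: ligand charges -2, Ru(III) ⇒ ion charge 1+.
Anion [Cr…]: ligand charges -4, Cr(III) ⇒ ion charge 1−.
One 1+ cation balances one 1− anion.

[Ru(bipy)(OH)2(phen)][CrCl(NH3)2(NO3)3]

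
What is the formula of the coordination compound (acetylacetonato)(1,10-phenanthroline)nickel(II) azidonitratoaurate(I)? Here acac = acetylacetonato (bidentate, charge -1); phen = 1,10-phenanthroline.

[Ni(acac)(phen)][Au(N3)(NO3)]

Cation [Ni…]: ligand charges -1, Ni(II) ⇒ ion charge 1+.
Anion [Au…]: ligand charges -2, Au(I) ⇒ ion charge 1−.
One 1+ cation balances one 1− anion.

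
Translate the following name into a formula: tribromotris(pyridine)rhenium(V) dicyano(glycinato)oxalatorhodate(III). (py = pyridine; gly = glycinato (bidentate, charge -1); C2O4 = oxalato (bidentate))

Cation [Re…]: ligand charges -3, Re(V) ⇒ ion charge 2+.
Anion [Rh…]: ligand charges -5, Rh(III) ⇒ ion charge 2−.
One 2+ cation balances one 2− anion.

[ReBr3(py)3][Rh(C2O4)(CN)2(gly)]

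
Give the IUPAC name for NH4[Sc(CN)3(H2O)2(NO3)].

The 1 ammonium counter-ion carries a total charge of +1, so each complex ion is 1−.
Ligand charges: 2×aqua (neutral), 3×cyano (-1 each), 1×nitrato (-1 each); total -4. So Sc + (-4) = 1−, giving Sc = +3.
Ligands are named alphabetically: aqua before cyano before nitrato.
The complex ion is anionic, so scandium takes the -ate form scandate(III).

ammonium diaquatricyanonitratoscandate(III)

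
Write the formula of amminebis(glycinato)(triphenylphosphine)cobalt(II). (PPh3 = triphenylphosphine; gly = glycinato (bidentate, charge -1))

[Co(gly)2(NH3)(PPh3)]

Ligands: 1 triphenylphosphine (PPh3, neutral), 1 ammine (NH3, neutral), 2 glycinato (gly, -1). Ligand charge sum = -2.
With Co in oxidation state +2, the complex ion is [Co...].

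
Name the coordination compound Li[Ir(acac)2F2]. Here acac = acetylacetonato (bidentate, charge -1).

lithium bis(acetylacetonato)difluoroiridate(III)

The 1 lithium counter-ion carries a total charge of +1, so each complex ion is 1−.
Ligand charges: 2×acetylacetonato (-1 each), 2×fluoro (-1 each); total -4. So Ir + (-4) = 1−, giving Ir = +3.
Ligands are named alphabetically: acetylacetonato before fluoro.
The complex ion is anionic, so iridium takes the -ate form iridate(III).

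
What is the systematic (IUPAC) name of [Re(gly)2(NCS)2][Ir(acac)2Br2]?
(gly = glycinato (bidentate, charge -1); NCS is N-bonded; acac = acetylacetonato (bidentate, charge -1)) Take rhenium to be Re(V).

Both ions are complex: the cation is named first with the plain metal name, the anion second with the -ate form; each ion's ligands are alphabetised independently.
Re is given as +5; the cation's ligand charges sum to -4, so the complex cation is 1+.
A 1:1 salt means the anion carries the equal and opposite charge, 1−.
Anion: ligand charges sum to -4; for the ion to be 1−, Ir = +3.

bis(glycinato)diisothiocyanatorhenium(V) bis(acetylacetonato)dibromoiridate(III)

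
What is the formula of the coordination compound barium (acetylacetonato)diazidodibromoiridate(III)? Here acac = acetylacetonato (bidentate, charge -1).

Ba[Ir(acac)Br2(N3)2]

Ligands: 2 azido (N3, -1), 2 bromo (Br, -1), 1 acetylacetonato (acac, -1). Ligand charge sum = -5.
Charge balance with barium (+2) requires 1 complex ion per 1 barium.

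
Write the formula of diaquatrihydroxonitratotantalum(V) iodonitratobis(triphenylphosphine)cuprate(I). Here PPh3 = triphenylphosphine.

Cation [Ta…]: ligand charges -4, Ta(V) ⇒ ion charge 1+.
Anion [Cu…]: ligand charges -2, Cu(I) ⇒ ion charge 1−.
One 1+ cation balances one 1− anion.

[Ta(H2O)2(NO3)(OH)3][CuI(NO3)(PPh3)2]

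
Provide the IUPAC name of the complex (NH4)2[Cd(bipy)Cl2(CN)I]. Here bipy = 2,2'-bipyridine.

ammonium (2,2'-bipyridine)dichlorocyanoiodocadmate(II)

The 2 ammonium counter-ions carry a total charge of +2, so each complex ion is 2−.
Ligand charges: 2×chloro (-1 each), 1×2,2'-bipyridine (neutral), 1×iodo (-1 each), 1×cyano (-1 each); total -4. So Cd + (-4) = 2−, giving Cd = +2.
Ligands are named alphabetically: bipyridine before chloro before cyano before iodo.
The complex ion is anionic, so cadmium takes the -ate form cadmate(II).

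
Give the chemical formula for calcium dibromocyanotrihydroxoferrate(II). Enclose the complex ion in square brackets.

Ca2[FeBr2(CN)(OH)3]

Ligands: 1 cyano (CN, -1), 2 bromo (Br, -1), 3 hydroxo (OH, -1). Ligand charge sum = -6.
Charge balance with calcium (+2) requires 1 complex ion per 2 calcium.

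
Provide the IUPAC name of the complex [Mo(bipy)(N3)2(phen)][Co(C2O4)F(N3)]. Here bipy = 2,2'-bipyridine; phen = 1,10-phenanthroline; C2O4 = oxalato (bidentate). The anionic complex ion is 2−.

diazido(2,2'-bipyridine)(1,10-phenanthroline)molybdenum(IV) azidofluorooxalatocobaltate(II)

Both ions are complex: the cation is named first with the plain metal name, the anion second with the -ate form; each ion's ligands are alphabetised independently.
The complex anion is given as 2−; its ligand charges sum to -4, so Co = +2.
A 1:1 salt means the cation carries the equal and opposite charge, 2+.
Cation: ligand charges sum to -2; for the ion to be 2+, Mo = +4.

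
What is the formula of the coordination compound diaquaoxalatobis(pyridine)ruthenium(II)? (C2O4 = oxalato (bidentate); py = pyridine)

[Ru(C2O4)(H2O)2(py)2]

Ligands: 1 oxalato (C2O4, -2), 2 aqua (H2O, neutral), 2 pyridine (py, neutral). Ligand charge sum = -2.
With Ru in oxidation state +2, the complex ion is [Ru...].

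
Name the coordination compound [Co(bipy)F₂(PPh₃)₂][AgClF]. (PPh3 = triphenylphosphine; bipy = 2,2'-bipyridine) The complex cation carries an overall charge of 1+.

(2,2'-bipyridine)difluorobis(triphenylphosphine)cobalt(III) chlorofluoroargentate(I)

Both ions are complex: the cation is named first with the plain metal name, the anion second with the -ate form; each ion's ligands are alphabetised independently.
The complex cation is given as 1+; its ligand charges sum to -2, so Co = +3.
A 1:1 salt means the anion carries the equal and opposite charge, 1−.
Anion: ligand charges sum to -2; for the ion to be 1−, Ag = +1.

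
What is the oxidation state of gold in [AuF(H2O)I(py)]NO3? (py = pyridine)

+3

1 nitrate outside the brackets (-1 each) → the complex ion is 1+.
Ligand charges: 1×I = -1; 1×H2O neutral; 1×py neutral; 1×F = -1; sum -2.
Au + (-2) = 1+ ⇒ Au is +3.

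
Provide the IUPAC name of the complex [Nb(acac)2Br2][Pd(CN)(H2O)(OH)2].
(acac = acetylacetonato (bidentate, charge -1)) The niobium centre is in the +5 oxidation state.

bis(acetylacetonato)dibromoniobium(V) aquacyanodihydroxopalladate(II)

Nb is given as +5; the cation's ligand charges sum to -4, so the complex cation is 1+.
A 1:1 salt means the anion carries the equal and opposite charge, 1−.
Anion: ligand charges sum to -3; for the ion to be 1−, Pd = +2.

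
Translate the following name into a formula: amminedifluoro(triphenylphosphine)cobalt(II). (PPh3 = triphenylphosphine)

[CoF2(NH3)(PPh3)]

Ligands: 2 fluoro (F, -1), 1 triphenylphosphine (PPh3, neutral), 1 ammine (NH3, neutral). Ligand charge sum = -2.
With Co in oxidation state +2, the complex ion is [Co...].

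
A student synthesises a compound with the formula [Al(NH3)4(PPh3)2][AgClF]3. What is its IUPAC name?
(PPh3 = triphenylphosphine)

tetraamminebis(triphenylphosphine)aluminium(III) chlorofluoroargentate(I)

Aluminium is always +3 in its complexes; the cation's ligand charges sum to 0, so the complex cation is 3+.
With 3 anions per cation, each anion must be 3/3 = 1−.
Anion: ligand charges sum to -2; for the ion to be 1−, Ag = +1.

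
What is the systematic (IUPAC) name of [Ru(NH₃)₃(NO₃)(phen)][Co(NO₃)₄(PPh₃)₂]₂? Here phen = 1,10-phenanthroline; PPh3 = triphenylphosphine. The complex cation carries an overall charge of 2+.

The complex cation is given as 2+; its ligand charges sum to -1, so Ru = +3.
With 2 anions per cation, each anion must be 2/2 = 1−.
Anion: ligand charges sum to -4; for the ion to be 1−, Co = +3.

triamminenitrato(1,10-phenanthroline)ruthenium(III) tetranitratobis(triphenylphosphine)cobaltate(III)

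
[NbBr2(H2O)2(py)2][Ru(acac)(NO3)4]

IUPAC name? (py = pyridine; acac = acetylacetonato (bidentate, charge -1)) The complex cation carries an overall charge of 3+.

The complex cation is given as 3+; its ligand charges sum to -2, so Nb = +5.
A 1:1 salt means the anion carries the equal and opposite charge, 3−.
Anion: ligand charges sum to -5; for the ion to be 3−, Ru = +2.

diaquadibromobis(pyridine)niobium(V) (acetylacetonato)tetranitratoruthenate(II)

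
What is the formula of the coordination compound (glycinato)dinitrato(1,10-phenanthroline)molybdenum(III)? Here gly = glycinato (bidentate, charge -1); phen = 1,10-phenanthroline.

[Mo(gly)(NO3)2(phen)]

Ligands: 2 nitrato (NO3, -1), 1 glycinato (gly, -1), 1 1,10-phenanthroline (phen, neutral). Ligand charge sum = -3.
With Mo in oxidation state +3, the complex ion is [Mo...].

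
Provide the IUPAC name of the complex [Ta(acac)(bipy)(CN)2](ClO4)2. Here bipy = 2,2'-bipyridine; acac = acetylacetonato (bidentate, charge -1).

The 2 perchlorate counter-ions carry a total charge of -2, so each complex ion is 2+.
Ligand charges: 2×cyano (-1 each), 1×2,2'-bipyridine (neutral), 1×acetylacetonato (-1 each); total -3. So Ta + (-3) = 2+, giving Ta = +5.
Ligands are named alphabetically: acetylacetonato before bipyridine before cyano.

(acetylacetonato)(2,2'-bipyridine)dicyanotantalum(V) perchlorate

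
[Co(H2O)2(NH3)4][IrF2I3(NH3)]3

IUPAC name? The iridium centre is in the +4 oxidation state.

Both ions are complex: the cation is named first with the plain metal name, the anion second with the -ate form; each ion's ligands are alphabetised independently.
Ir is given as +4; the anion's ligand charges sum to -5, so the complex anion is 1−.
With 3 anions per cation, the cation must be 3×1 = 3+.
Cation: ligand charges sum to 0; for the ion to be 3+, Co = +3.

tetraamminediaquacobalt(III) amminedifluorotriiodoiridate(IV)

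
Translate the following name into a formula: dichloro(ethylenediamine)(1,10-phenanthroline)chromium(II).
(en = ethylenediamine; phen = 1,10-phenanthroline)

[CrCl2(en)(phen)]

Ligands: 1 ethylenediamine (en, neutral), 2 chloro (Cl, -1), 1 1,10-phenanthroline (phen, neutral). Ligand charge sum = -2.
With Cr in oxidation state +2, the complex ion is [Cr...].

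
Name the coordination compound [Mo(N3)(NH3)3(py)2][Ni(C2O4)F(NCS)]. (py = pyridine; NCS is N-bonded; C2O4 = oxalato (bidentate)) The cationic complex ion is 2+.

Both ions are complex: the cation is named first with the plain metal name, the anion second with the -ate form; each ion's ligands are alphabetised independently.
The complex cation is given as 2+; its ligand charges sum to -1, so Mo = +3.
A 1:1 salt means the anion carries the equal and opposite charge, 2−.
Anion: ligand charges sum to -4; for the ion to be 2−, Ni = +2.

triammineazidobis(pyridine)molybdenum(III) fluoroisothiocyanatooxalatonickelate(II)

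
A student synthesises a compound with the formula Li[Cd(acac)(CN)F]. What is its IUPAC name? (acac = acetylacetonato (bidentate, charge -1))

lithium (acetylacetonato)cyanofluorocadmate(II)

The 1 lithium counter-ion carries a total charge of +1, so each complex ion is 1−.
Ligand charges: 1×fluoro (-1 each), 1×acetylacetonato (-1 each), 1×cyano (-1 each); total -3. So Cd + (-3) = 1−, giving Cd = +2.
The complex ion is anionic, so cadmium takes the -ate form cadmate(II).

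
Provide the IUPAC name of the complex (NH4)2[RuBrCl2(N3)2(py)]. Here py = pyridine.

ammonium diazidobromodichloro(pyridine)ruthenate(III)

The 2 ammonium counter-ions carry a total charge of +2, so each complex ion is 2−.
Ligand charges: 2×azido (-1 each), 1×pyridine (neutral), 2×chloro (-1 each), 1×bromo (-1 each); total -5. So Ru + (-5) = 2−, giving Ru = +3.
The complex ion is anionic, so ruthenium takes the -ate form ruthenate(III).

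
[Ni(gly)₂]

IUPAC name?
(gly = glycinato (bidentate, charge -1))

bis(glycinato)nickel(II)

There is no counter-ion, so the complex is neutral overall.
Ligand charges: 2×glycinato (-1 each); total -2. So Ni + (-2) = 0, giving Ni = +2.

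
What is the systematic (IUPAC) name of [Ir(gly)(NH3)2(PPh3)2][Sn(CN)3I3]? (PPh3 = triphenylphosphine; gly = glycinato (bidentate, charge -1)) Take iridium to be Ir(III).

diammine(glycinato)bis(triphenylphosphine)iridium(III) tricyanotriiodostannate(IV)

Both ions are complex: the cation is named first with the plain metal name, the anion second with the -ate form; each ion's ligands are alphabetised independently.
Ir is given as +3; the cation's ligand charges sum to -1, so the complex cation is 2+.
A 1:1 salt means the anion carries the equal and opposite charge, 2−.
Anion: ligand charges sum to -6; for the ion to be 2−, Sn = +4.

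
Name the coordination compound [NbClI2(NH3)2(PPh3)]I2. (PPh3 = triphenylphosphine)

The 2 iodide counter-ions carry a total charge of -2, so each complex ion is 2+.
Ligand charges: 2×iodo (-1 each), 1×triphenylphosphine (neutral), 2×ammine (neutral), 1×chloro (-1 each); total -3. So Nb + (-3) = 2+, giving Nb = +5.
Ligands are named alphabetically: ammine before chloro before iodo before triphenylphosphine.

diamminechlorodiiodo(triphenylphosphine)niobium(V) iodide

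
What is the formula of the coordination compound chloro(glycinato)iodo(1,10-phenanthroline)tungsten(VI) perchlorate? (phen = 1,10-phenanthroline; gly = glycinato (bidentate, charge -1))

Ligands: 1 1,10-phenanthroline (phen, neutral), 1 chloro (Cl, -1), 1 glycinato (gly, -1), 1 iodo (I, -1). Ligand charge sum = -3.
With W in oxidation state +6, the complex ion is [W...]^3+.
Charge balance with perchlorate (-1) requires 1 complex ion per 3 perchlorate.

[WCl(gly)I(phen)](ClO4)3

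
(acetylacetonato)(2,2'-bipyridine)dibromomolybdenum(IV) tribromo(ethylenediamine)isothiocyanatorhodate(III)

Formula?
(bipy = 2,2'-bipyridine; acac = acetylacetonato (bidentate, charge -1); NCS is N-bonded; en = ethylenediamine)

[Mo(acac)(bipy)Br2][RhBr3(en)(NCS)]

Cation [Mo…]: ligand charges -3, Mo(IV) ⇒ ion charge 1+.
Anion [Rh…]: ligand charges -4, Rh(III) ⇒ ion charge 1−.
One 1+ cation balances one 1− anion.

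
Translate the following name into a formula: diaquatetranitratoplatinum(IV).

Ligands: 4 nitrato (NO3, -1), 2 aqua (H2O, neutral). Ligand charge sum = -4.
With Pt in oxidation state +4, the complex ion is [Pt...].

[Pt(H2O)2(NO3)4]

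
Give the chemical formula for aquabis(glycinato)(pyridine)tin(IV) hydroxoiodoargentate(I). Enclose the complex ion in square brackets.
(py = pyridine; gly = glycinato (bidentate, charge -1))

[Sn(gly)2(H2O)(py)][AgI(OH)]2

Cation [Sn…]: ligand charges -2, Sn(IV) ⇒ ion charge 2+.
Anion [Ag…]: ligand charges -2, Ag(I) ⇒ ion charge 1−.
One 2+ cation requires 2 of the 1− anion.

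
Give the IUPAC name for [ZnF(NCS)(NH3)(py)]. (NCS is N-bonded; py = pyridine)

amminefluoroisothiocyanato(pyridine)zinc(II)

There is no counter-ion, so the complex is neutral overall.
Ligand charges: 1×ammine (neutral), 1×fluoro (-1 each), 1×isothiocyanato (-1 each), 1×pyridine (neutral); total -2. So Zn + (-2) = 0, giving Zn = +2.
Ligands are named alphabetically: ammine before fluoro before isothiocyanato before pyridine.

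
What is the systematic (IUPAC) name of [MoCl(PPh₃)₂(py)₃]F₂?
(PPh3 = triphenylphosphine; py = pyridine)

The 2 fluoride counter-ions carry a total charge of -2, so each complex ion is 2+.
Ligand charges: 1×chloro (-1 each), 2×triphenylphosphine (neutral), 3×pyridine (neutral); total -1. So Mo + (-1) = 2+, giving Mo = +3.
Ligands are named alphabetically: chloro before pyridine before triphenylphosphine.

chlorotris(pyridine)bis(triphenylphosphine)molybdenum(III) fluoride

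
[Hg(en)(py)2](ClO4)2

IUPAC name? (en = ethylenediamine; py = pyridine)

(ethylenediamine)bis(pyridine)mercury(II) perchlorate

The 2 perchlorate counter-ions carry a total charge of -2, so each complex ion is 2+.
Ligand charges: 1×ethylenediamine (neutral), 2×pyridine (neutral); total 0. So Hg + (0) = 2+, giving Hg = +2.
Ligands are named alphabetically: ethylenediamine before pyridine.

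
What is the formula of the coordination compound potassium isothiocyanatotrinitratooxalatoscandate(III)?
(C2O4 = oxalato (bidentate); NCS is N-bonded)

Ligands: 3 nitrato (NO3, -1), 1 oxalato (C2O4, -2), 1 isothiocyanato (NCS, -1). Ligand charge sum = -6.
With Sc in oxidation state +3, the complex ion is [Sc...]^3−.
Charge balance with potassium (+1) requires 1 complex ion per 3 potassium.

K3[Sc(C2O4)(NCS)(NO3)3]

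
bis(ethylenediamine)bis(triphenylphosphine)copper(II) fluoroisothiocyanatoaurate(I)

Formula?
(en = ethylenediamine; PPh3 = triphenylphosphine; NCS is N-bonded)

Cation [Cu…]: ligand charges 0, Cu(II) ⇒ ion charge 2+.
Anion [Au…]: ligand charges -2, Au(I) ⇒ ion charge 1−.

[Cu(en)2(PPh3)2][AuF(NCS)]2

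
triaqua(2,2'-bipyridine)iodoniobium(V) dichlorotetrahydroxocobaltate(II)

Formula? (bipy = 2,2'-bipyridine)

[Nb(bipy)(H2O)3I][CoCl2(OH)4]

Cation [Nb…]: ligand charges -1, Nb(V) ⇒ ion charge 4+.
Anion [Co…]: ligand charges -6, Co(II) ⇒ ion charge 4−.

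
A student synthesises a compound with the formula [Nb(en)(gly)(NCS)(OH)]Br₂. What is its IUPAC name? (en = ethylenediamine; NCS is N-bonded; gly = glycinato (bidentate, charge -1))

(ethylenediamine)(glycinato)hydroxoisothiocyanatoniobium(V) bromide

The 2 bromide counter-ions carry a total charge of -2, so each complex ion is 2+.
Ligand charges: 1×ethylenediamine (neutral), 1×isothiocyanato (-1 each), 1×glycinato (-1 each), 1×hydroxo (-1 each); total -3. So Nb + (-3) = 2+, giving Nb = +5.
Ligands are named alphabetically: ethylenediamine before glycinato before hydroxo before isothiocyanato.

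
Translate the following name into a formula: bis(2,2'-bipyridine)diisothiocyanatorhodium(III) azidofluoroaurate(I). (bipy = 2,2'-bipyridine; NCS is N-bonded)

Cation [Rh…]: ligand charges -2, Rh(III) ⇒ ion charge 1+.
Anion [Au…]: ligand charges -2, Au(I) ⇒ ion charge 1−.
One 1+ cation balances one 1− anion.

[Rh(bipy)2(NCS)2][AuF(N3)]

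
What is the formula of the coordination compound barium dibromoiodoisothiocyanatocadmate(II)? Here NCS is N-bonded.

Ba[CdBr2I(NCS)]

Ligands: 2 bromo (Br, -1), 1 iodo (I, -1), 1 isothiocyanato (NCS, -1). Ligand charge sum = -4.
With Cd in oxidation state +2, the complex ion is [Cd...]^2−.
Charge balance with barium (+2) requires 1 complex ion per 1 barium.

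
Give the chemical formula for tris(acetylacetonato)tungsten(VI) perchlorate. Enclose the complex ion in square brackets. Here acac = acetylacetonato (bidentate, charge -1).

Ligands: 3 acetylacetonato (acac, -1). Ligand charge sum = -3.
With W in oxidation state +6, the complex ion is [W...]^3+.
Charge balance with perchlorate (-1) requires 1 complex ion per 3 perchlorate.

[W(acac)3](ClO4)3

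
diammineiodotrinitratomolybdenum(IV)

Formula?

Ligands: 2 ammine (NH3, neutral), 1 iodo (I, -1), 3 nitrato (NO3, -1). Ligand charge sum = -4.
With Mo in oxidation state +4, the complex ion is [Mo...].

[MoI(NH3)2(NO3)3]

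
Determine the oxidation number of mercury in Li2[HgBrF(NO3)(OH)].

2 lithium outside the brackets (+1 each) → the complex ion is 2−.
Ligand charges: 1×OH = -1; 1×F = -1; 1×Br = -1; 1×NO3 = -1; sum -4.
Hg + (-4) = 2− ⇒ Hg is +2.

+2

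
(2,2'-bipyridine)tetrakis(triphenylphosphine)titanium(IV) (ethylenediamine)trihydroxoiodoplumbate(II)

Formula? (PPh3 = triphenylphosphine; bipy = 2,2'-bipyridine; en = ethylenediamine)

[Ti(bipy)(PPh3)4][Pb(en)I(OH)3]2

Cation [Ti…]: ligand charges 0, Ti(IV) ⇒ ion charge 4+.
Anion [Pb…]: ligand charges -4, Pb(II) ⇒ ion charge 2−.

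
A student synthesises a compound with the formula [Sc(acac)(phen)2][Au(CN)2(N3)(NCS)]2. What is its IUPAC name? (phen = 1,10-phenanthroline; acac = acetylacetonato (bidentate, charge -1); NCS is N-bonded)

(acetylacetonato)bis(1,10-phenanthroline)scandium(III) azidodicyanoisothiocyanatoaurate(III)

Scandium is always +3 in its complexes; the cation's ligand charges sum to -1, so the complex cation is 2+.
With 2 anions per cation, each anion must be 2/2 = 1−.
Anion: ligand charges sum to -4; for the ion to be 1−, Au = +3.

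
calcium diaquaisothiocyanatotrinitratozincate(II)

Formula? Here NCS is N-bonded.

Ligands: 3 nitrato (NO3, -1), 1 isothiocyanato (NCS, -1), 2 aqua (H2O, neutral). Ligand charge sum = -4.
Charge balance with calcium (+2) requires 1 complex ion per 1 calcium.

Ca[Zn(H2O)2(NCS)(NO3)3]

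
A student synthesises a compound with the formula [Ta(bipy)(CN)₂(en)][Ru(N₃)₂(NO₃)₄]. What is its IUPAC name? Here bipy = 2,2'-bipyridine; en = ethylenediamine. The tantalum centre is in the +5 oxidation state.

(2,2'-bipyridine)dicyano(ethylenediamine)tantalum(V) diazidotetranitratoruthenate(III)

Both ions are complex: the cation is named first with the plain metal name, the anion second with the -ate form; each ion's ligands are alphabetised independently.
Ta is given as +5; the cation's ligand charges sum to -2, so the complex cation is 3+.
A 1:1 salt means the anion carries the equal and opposite charge, 3−.
Anion: ligand charges sum to -6; for the ion to be 3−, Ru = +3.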